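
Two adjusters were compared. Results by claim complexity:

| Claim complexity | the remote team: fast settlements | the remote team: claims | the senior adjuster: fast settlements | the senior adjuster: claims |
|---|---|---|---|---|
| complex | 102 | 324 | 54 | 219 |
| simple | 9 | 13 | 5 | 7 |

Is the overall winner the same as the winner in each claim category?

No

Complex: the remote team 102/324 = 31.5%, the senior adjuster 54/219 = 24.7% → the remote team
Simple: the remote team 9/13 = 69.2%, the senior adjuster 5/7 = 71.4% → the senior adjuster
Overall: the remote team 111/337 = 32.9%, the senior adjuster 59/226 = 26.1% → the remote team
Neither sweeps: the remote team wins 1 of 2 groups, the senior adjuster wins 1. The remote team wins overall but not every group — no Simpson reversal.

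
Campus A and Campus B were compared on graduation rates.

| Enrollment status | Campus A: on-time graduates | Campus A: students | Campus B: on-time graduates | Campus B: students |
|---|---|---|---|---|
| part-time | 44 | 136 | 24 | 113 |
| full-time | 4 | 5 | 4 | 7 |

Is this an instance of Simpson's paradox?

Part-time: Campus A 44/136 = 32.4%, Campus B 24/113 = 21.2% → Campus A
Full-time: Campus A 4/5 = 80.0%, Campus B 4/7 = 57.1% → Campus A
Overall: Campus A 48/141 = 34.0%, Campus B 28/120 = 23.3% → Campus A
Campus A wins overall and in every enrollment group — no reversal.

No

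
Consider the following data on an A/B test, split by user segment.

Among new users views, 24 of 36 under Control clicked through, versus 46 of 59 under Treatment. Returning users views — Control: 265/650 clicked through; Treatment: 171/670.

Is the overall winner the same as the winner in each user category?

New users: Control 24/36 = 66.7%, Treatment 46/59 = 78.0% → Treatment
Returning users: Control 265/650 = 40.8%, Treatment 171/670 = 25.5% → Control
Overall: Control 289/686 = 42.1%, Treatment 217/729 = 29.8% → Control
Neither sweeps: Control wins 1 of 2 groups, Treatment wins 1. Control wins overall but not every group — no Simpson reversal.

No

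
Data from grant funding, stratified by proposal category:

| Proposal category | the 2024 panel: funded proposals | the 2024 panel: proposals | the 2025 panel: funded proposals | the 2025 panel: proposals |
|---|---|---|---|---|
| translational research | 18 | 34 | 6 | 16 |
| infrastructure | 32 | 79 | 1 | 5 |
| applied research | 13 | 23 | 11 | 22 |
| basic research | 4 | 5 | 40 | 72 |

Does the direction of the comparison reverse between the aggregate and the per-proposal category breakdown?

Yes

Translational research: the 2024 panel 18/34 = 52.9%, the 2025 panel 6/16 = 37.5% → the 2024 panel
Infrastructure: the 2024 panel 32/79 = 40.5%, the 2025 panel 1/5 = 20.0% → the 2024 panel
Applied research: the 2024 panel 13/23 = 56.5%, the 2025 panel 11/22 = 50.0% → the 2024 panel
Basic research: the 2024 panel 4/5 = 80.0%, the 2025 panel 40/72 = 55.6% → the 2024 panel
Overall: the 2024 panel 67/141 = 47.5%, the 2025 panel 58/115 = 50.4% → the 2025 panel
The 2024 panel wins each proposal group but the 2025 panel wins overall — the comparison reverses. The 2024 panel's proposals skew toward infrastructure, which has a lower base rate.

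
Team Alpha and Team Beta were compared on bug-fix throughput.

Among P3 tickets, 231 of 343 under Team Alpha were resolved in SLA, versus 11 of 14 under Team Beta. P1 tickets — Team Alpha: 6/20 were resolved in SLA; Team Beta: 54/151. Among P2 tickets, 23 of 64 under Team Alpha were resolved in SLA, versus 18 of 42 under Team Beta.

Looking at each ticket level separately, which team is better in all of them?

P3: Team Alpha 231/343 = 67.3%, Team Beta 11/14 = 78.6% → Team Beta
P1: Team Alpha 6/20 = 30.0%, Team Beta 54/151 = 35.8% → Team Beta
P2: Team Alpha 23/64 = 35.9%, Team Beta 18/42 = 42.9% → Team Beta
Team Beta has the higher rate in all 3 groups.

Team Beta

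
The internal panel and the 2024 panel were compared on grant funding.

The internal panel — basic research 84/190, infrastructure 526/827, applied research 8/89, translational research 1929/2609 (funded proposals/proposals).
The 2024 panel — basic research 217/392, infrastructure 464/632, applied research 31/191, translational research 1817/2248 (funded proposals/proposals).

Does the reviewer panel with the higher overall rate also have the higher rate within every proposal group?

Yes

Basic research: the internal panel 84/190 = 44.2%, the 2024 panel 217/392 = 55.4% → the 2024 panel
Infrastructure: the internal panel 526/827 = 63.6%, the 2024 panel 464/632 = 73.4% → the 2024 panel
Applied research: the internal panel 8/89 = 9.0%, the 2024 panel 31/191 = 16.2% → the 2024 panel
Translational research: the internal panel 1929/2609 = 73.9%, the 2024 panel 1817/2248 = 80.8% → the 2024 panel
Overall: the internal panel 2547/3715 = 68.6%, the 2024 panel 2529/3463 = 73.0% → the 2024 panel
The 2024 panel wins overall and in every proposal group — no reversal.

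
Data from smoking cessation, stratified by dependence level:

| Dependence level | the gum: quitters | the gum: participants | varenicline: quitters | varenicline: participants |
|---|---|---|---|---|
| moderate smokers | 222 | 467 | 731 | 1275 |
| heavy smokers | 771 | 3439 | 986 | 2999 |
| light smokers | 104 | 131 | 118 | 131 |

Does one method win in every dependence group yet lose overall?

No

Moderate smokers: the gum 222/467 = 47.5%, varenicline 731/1275 = 57.3% → varenicline
Heavy smokers: the gum 771/3439 = 22.4%, varenicline 986/2999 = 32.9% → varenicline
Light smokers: the gum 104/131 = 79.4%, varenicline 118/131 = 90.1% → varenicline
Overall: the gum 1097/4037 = 27.2%, varenicline 1835/4405 = 41.7% → varenicline
Varenicline wins overall and in every dependence group — no reversal.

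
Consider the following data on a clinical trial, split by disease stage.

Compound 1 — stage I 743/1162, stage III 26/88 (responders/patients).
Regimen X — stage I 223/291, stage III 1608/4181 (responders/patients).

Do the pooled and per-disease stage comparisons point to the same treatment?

No

Stage I: Compound 1 743/1162 = 63.9%, Regimen X 223/291 = 76.6% → Regimen X
Stage III: Compound 1 26/88 = 29.5%, Regimen X 1608/4181 = 38.5% → Regimen X
Overall: Compound 1 769/1250 = 61.5%, Regimen X 1831/4472 = 40.9% → Compound 1
Regimen X wins each disease group but Compound 1 wins overall — the comparison reverses. Regimen X's patients skew toward stage III, which has a lower base rate.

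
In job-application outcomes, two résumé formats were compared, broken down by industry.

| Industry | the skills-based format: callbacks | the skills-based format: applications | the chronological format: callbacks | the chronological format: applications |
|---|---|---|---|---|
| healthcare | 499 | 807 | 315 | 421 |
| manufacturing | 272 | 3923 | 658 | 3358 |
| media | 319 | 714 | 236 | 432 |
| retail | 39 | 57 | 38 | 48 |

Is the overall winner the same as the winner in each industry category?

Yes

Healthcare: the skills-based format 499/807 = 61.8%, the chronological format 315/421 = 74.8% → the chronological format
Manufacturing: the skills-based format 272/3923 = 6.9%, the chronological format 658/3358 = 19.6% → the chronological format
Media: the skills-based format 319/714 = 44.7%, the chronological format 236/432 = 54.6% → the chronological format
Retail: the skills-based format 39/57 = 68.4%, the chronological format 38/48 = 79.2% → the chronological format
Overall: the skills-based format 1129/5501 = 20.5%, the chronological format 1247/4259 = 29.3% → the chronological format
The chronological format wins overall and in every industry group — no reversal.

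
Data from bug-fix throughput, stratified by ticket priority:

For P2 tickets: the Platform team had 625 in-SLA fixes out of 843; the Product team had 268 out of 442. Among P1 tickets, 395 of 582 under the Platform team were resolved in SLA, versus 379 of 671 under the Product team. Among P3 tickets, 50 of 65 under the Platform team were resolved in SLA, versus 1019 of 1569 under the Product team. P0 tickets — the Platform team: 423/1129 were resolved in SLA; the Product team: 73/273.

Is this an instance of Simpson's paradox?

P2: the Platform team 625/843 = 74.1%, the Product team 268/442 = 60.6% → the Platform team
P1: the Platform team 395/582 = 67.9%, the Product team 379/671 = 56.5% → the Platform team
P3: the Platform team 50/65 = 76.9%, the Product team 1019/1569 = 64.9% → the Platform team
P0: the Platform team 423/1129 = 37.5%, the Product team 73/273 = 26.7% → the Platform team
Overall: the Platform team 1493/2619 = 57.0%, the Product team 1739/2955 = 58.8% → the Product team
The Platform team wins each ticket group but the Product team wins overall — the comparison reverses. The Platform team's tickets skew toward P0, which has a lower base rate.

Yes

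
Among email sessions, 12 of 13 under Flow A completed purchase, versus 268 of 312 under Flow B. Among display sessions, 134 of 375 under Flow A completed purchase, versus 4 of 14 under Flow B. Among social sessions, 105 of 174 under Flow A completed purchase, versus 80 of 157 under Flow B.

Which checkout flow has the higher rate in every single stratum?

Flow A

Email: Flow A 12/13 = 92.3%, Flow B 268/312 = 85.9% → Flow A
Display: Flow A 134/375 = 35.7%, Flow B 4/14 = 28.6% → Flow A
Social: Flow A 105/174 = 60.3%, Flow B 80/157 = 51.0% → Flow A
Flow A has the higher rate in all 3 groups.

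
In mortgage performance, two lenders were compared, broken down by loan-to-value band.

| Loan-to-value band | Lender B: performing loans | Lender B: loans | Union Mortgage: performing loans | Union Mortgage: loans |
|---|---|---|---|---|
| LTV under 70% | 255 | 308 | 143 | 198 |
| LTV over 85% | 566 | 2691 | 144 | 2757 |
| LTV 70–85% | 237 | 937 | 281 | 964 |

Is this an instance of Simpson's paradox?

LTV under 70%: Lender B 255/308 = 82.8%, Union Mortgage 143/198 = 72.2% → Lender B
LTV over 85%: Lender B 566/2691 = 21.0%, Union Mortgage 144/2757 = 5.2% → Lender B
LTV 70–85%: Lender B 237/937 = 25.3%, Union Mortgage 281/964 = 29.1% → Union Mortgage
Overall: Lender B 1058/3936 = 26.9%, Union Mortgage 568/3919 = 14.5% → Lender B
Neither sweeps: Lender B wins 2 of 3 groups, Union Mortgage wins 1. Lender B wins overall but not every group — no Simpson reversal.

No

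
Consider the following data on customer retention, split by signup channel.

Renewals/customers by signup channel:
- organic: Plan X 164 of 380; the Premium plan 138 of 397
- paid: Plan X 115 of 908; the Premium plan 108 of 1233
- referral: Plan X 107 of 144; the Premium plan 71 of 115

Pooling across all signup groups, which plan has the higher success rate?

Plan X

Organic: Plan X 164/380 = 43.2%, the Premium plan 138/397 = 34.8% → Plan X
Paid: Plan X 115/908 = 12.7%, the Premium plan 108/1233 = 8.8% → Plan X
Referral: Plan X 107/144 = 74.3%, the Premium plan 71/115 = 61.7% → Plan X
Overall: Plan X 386/1432 = 27.0%, the Premium plan 317/1745 = 18.2% → Plan X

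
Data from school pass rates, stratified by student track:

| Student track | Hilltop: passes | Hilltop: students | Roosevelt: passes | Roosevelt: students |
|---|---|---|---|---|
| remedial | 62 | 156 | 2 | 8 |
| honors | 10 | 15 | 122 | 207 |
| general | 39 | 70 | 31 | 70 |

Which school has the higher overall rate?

Roosevelt

Remedial: Hilltop 62/156 = 39.7%, Roosevelt 2/8 = 25.0% → Hilltop
Honors: Hilltop 10/15 = 66.7%, Roosevelt 122/207 = 58.9% → Hilltop
General: Hilltop 39/70 = 55.7%, Roosevelt 31/70 = 44.3% → Hilltop
Overall: Hilltop 111/241 = 46.1%, Roosevelt 155/285 = 54.4% → Roosevelt
(Hilltop wins every student group but Roosevelt wins overall — Hilltop's students skew toward the low-rate remedial group.)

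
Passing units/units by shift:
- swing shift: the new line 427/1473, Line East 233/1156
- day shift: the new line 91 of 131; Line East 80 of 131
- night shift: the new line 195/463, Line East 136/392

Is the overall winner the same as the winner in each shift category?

Swing shift: the new line 427/1473 = 29.0%, Line East 233/1156 = 20.2% → the new line
Day shift: the new line 91/131 = 69.5%, Line East 80/131 = 61.1% → the new line
Night shift: the new line 195/463 = 42.1%, Line East 136/392 = 34.7% → the new line
Overall: the new line 713/2067 = 34.5%, Line East 449/1679 = 26.7% → the new line
The new line wins overall and in every shift group — no reversal.

Yes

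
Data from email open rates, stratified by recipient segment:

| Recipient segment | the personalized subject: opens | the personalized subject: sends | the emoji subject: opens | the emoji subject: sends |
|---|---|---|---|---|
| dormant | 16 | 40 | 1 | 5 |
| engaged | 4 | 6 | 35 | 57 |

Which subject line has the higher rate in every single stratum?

the personalized subject

Dormant: the personalized subject 16/40 = 40.0%, the emoji subject 1/5 = 20.0% → the personalized subject
Engaged: the personalized subject 4/6 = 66.7%, the emoji subject 35/57 = 61.4% → the personalized subject
The personalized subject has the higher rate in both groups.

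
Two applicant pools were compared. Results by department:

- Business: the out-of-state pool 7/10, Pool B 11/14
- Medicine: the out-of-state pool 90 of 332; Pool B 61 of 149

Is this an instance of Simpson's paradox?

Business: the out-of-state pool 7/10 = 70.0%, Pool B 11/14 = 78.6% → Pool B
Medicine: the out-of-state pool 90/332 = 27.1%, Pool B 61/149 = 40.9% → Pool B
Overall: the out-of-state pool 97/342 = 28.4%, Pool B 72/163 = 44.2% → Pool B
Pool B wins overall and in every department group — no reversal.

No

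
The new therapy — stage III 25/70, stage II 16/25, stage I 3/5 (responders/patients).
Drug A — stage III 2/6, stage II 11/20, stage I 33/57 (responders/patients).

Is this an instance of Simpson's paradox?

Stage III: the new therapy 25/70 = 35.7%, Drug A 2/6 = 33.3% → the new therapy
Stage II: the new therapy 16/25 = 64.0%, Drug A 11/20 = 55.0% → the new therapy
Stage I: the new therapy 3/5 = 60.0%, Drug A 33/57 = 57.9% → the new therapy
Overall: the new therapy 44/100 = 44.0%, Drug A 46/83 = 55.4% → Drug A
The new therapy wins each disease group but Drug A wins overall — the comparison reverses. The new therapy's patients skew toward stage III, which has a lower base rate.

Yes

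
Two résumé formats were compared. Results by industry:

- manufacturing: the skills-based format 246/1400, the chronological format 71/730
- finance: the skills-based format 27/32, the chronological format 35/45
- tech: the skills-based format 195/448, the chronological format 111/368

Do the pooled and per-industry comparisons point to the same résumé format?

Yes

Manufacturing: the skills-based format 246/1400 = 17.6%, the chronological format 71/730 = 9.7% → the skills-based format
Finance: the skills-based format 27/32 = 84.4%, the chronological format 35/45 = 77.8% → the skills-based format
Tech: the skills-based format 195/448 = 43.5%, the chronological format 111/368 = 30.2% → the skills-based format
Overall: the skills-based format 468/1880 = 24.9%, the chronological format 217/1143 = 19.0% → the skills-based format
The skills-based format wins overall and in every industry group — no reversal.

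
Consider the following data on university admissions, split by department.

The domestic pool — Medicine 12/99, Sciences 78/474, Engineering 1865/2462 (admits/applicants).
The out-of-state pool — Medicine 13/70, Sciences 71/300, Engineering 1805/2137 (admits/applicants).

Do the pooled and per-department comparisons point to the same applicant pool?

Medicine: the domestic pool 12/99 = 12.1%, the out-of-state pool 13/70 = 18.6% → the out-of-state pool
Sciences: the domestic pool 78/474 = 16.5%, the out-of-state pool 71/300 = 23.7% → the out-of-state pool
Engineering: the domestic pool 1865/2462 = 75.8%, the out-of-state pool 1805/2137 = 84.5% → the out-of-state pool
Overall: the domestic pool 1955/3035 = 64.4%, the out-of-state pool 1889/2507 = 75.3% → the out-of-state pool
The out-of-state pool wins overall and in every department group — no reversal.

Yes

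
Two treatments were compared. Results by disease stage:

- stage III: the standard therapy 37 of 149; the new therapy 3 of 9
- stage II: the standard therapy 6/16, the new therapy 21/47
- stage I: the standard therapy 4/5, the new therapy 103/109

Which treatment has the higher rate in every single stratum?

Stage III: the standard therapy 37/149 = 24.8%, the new therapy 3/9 = 33.3% → the new therapy
Stage II: the standard therapy 6/16 = 37.5%, the new therapy 21/47 = 44.7% → the new therapy
Stage I: the standard therapy 4/5 = 80.0%, the new therapy 103/109 = 94.5% → the new therapy
The new therapy has the higher rate in all 3 groups.

the new therapy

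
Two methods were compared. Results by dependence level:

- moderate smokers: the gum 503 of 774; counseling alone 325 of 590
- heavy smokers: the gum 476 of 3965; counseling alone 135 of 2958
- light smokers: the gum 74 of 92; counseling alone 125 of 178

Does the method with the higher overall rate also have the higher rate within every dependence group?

Yes

Moderate smokers: the gum 503/774 = 65.0%, counseling alone 325/590 = 55.1% → the gum
Heavy smokers: the gum 476/3965 = 12.0%, counseling alone 135/2958 = 4.6% → the gum
Light smokers: the gum 74/92 = 80.4%, counseling alone 125/178 = 70.2% → the gum
Overall: the gum 1053/4831 = 21.8%, counseling alone 585/3726 = 15.7% → the gum
The gum wins overall and in every dependence group — no reversal.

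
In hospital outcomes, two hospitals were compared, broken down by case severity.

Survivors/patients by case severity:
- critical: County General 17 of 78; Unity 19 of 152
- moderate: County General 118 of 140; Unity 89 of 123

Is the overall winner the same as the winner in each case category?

Yes

Critical: County General 17/78 = 21.8%, Unity 19/152 = 12.5% → County General
Moderate: County General 118/140 = 84.3%, Unity 89/123 = 72.4% → County General
Overall: County General 135/218 = 61.9%, Unity 108/275 = 39.3% → County General
County General wins overall and in every case group — no reversal.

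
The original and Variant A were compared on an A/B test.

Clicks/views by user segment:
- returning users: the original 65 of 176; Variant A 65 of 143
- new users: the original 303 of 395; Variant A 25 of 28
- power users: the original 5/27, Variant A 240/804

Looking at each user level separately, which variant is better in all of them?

Returning users: the original 65/176 = 36.9%, Variant A 65/143 = 45.5% → Variant A
New users: the original 303/395 = 76.7%, Variant A 25/28 = 89.3% → Variant A
Power users: the original 5/27 = 18.5%, Variant A 240/804 = 29.9% → Variant A
Variant A has the higher rate in all 3 groups.

Variant A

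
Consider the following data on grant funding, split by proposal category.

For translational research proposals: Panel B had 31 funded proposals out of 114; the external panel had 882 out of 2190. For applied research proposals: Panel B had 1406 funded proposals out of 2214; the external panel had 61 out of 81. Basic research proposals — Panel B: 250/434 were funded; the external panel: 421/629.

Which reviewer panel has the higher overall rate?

Panel B

Translational research: Panel B 31/114 = 27.2%, the external panel 882/2190 = 40.3% → the external panel
Applied research: Panel B 1406/2214 = 63.5%, the external panel 61/81 = 75.3% → the external panel
Basic research: Panel B 250/434 = 57.6%, the external panel 421/629 = 66.9% → the external panel
Overall: Panel B 1687/2762 = 61.1%, the external panel 1364/2900 = 47.0% → Panel B
(The external panel wins every proposal group but Panel B wins overall — the external panel's proposals skew toward the low-rate translational research group.)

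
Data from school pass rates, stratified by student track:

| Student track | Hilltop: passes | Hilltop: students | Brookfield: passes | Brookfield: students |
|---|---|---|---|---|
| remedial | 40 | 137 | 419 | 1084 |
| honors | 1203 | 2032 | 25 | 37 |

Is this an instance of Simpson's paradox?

Remedial: Hilltop 40/137 = 29.2%, Brookfield 419/1084 = 38.7% → Brookfield
Honors: Hilltop 1203/2032 = 59.2%, Brookfield 25/37 = 67.6% → Brookfield
Overall: Hilltop 1243/2169 = 57.3%, Brookfield 444/1121 = 39.6% → Hilltop
Brookfield wins each student group but Hilltop wins overall — the comparison reverses. Brookfield's students skew toward remedial, which has a lower base rate.

Yes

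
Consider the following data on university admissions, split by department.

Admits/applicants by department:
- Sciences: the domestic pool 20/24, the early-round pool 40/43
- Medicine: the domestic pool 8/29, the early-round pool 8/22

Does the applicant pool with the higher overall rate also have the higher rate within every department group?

Yes

Sciences: the domestic pool 20/24 = 83.3%, the early-round pool 40/43 = 93.0% → the early-round pool
Medicine: the domestic pool 8/29 = 27.6%, the early-round pool 8/22 = 36.4% → the early-round pool
Overall: the domestic pool 28/53 = 52.8%, the early-round pool 48/65 = 73.8% → the early-round pool
The early-round pool wins overall and in every department group — no reversal.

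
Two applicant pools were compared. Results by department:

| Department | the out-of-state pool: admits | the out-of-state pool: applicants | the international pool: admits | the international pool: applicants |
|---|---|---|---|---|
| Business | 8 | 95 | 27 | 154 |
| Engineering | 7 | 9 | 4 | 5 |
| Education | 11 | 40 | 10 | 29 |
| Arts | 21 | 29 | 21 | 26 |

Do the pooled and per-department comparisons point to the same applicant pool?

Business: the out-of-state pool 8/95 = 8.4%, the international pool 27/154 = 17.5% → the international pool
Engineering: the out-of-state pool 7/9 = 77.8%, the international pool 4/5 = 80.0% → the international pool
Education: the out-of-state pool 11/40 = 27.5%, the international pool 10/29 = 34.5% → the international pool
Arts: the out-of-state pool 21/29 = 72.4%, the international pool 21/26 = 80.8% → the international pool
Overall: the out-of-state pool 47/173 = 27.2%, the international pool 62/214 = 29.0% → the international pool
The international pool wins overall and in every department group — no reversal.

Yes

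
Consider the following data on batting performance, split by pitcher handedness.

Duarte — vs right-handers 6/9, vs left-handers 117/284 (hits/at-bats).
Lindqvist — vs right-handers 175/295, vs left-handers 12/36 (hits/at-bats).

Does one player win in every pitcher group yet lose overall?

Yes

Vs right-handers: Duarte 6/9 = 66.7%, Lindqvist 175/295 = 59.3% → Duarte
Vs left-handers: Duarte 117/284 = 41.2%, Lindqvist 12/36 = 33.3% → Duarte
Overall: Duarte 123/293 = 42.0%, Lindqvist 187/331 = 56.5% → Lindqvist
Duarte wins each pitcher group but Lindqvist wins overall — the comparison reverses. Duarte's at-bats skew toward vs left-handers, which has a lower base rate.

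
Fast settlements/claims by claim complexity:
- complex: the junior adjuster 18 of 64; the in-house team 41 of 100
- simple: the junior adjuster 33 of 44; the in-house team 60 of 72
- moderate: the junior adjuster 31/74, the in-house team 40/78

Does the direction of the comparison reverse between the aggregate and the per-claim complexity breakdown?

Complex: the junior adjuster 18/64 = 28.1%, the in-house team 41/100 = 41.0% → the in-house team
Simple: the junior adjuster 33/44 = 75.0%, the in-house team 60/72 = 83.3% → the in-house team
Moderate: the junior adjuster 31/74 = 41.9%, the in-house team 40/78 = 51.3% → the in-house team
Overall: the junior adjuster 82/182 = 45.1%, the in-house team 141/250 = 56.4% → the in-house team
The in-house team wins overall and in every claim group — no reversal.

No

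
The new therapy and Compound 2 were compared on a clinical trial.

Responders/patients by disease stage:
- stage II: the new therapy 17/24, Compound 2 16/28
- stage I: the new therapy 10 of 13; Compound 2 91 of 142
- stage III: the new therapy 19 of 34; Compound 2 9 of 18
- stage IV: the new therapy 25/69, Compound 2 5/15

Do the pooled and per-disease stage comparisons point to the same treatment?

Stage II: the new therapy 17/24 = 70.8%, Compound 2 16/28 = 57.1% → the new therapy
Stage I: the new therapy 10/13 = 76.9%, Compound 2 91/142 = 64.1% → the new therapy
Stage III: the new therapy 19/34 = 55.9%, Compound 2 9/18 = 50.0% → the new therapy
Stage IV: the new therapy 25/69 = 36.2%, Compound 2 5/15 = 33.3% → the new therapy
Overall: the new therapy 71/140 = 50.7%, Compound 2 121/203 = 59.6% → Compound 2
The new therapy wins each disease group but Compound 2 wins overall — the comparison reverses. The new therapy's patients skew toward stage IV, which has a lower base rate.

No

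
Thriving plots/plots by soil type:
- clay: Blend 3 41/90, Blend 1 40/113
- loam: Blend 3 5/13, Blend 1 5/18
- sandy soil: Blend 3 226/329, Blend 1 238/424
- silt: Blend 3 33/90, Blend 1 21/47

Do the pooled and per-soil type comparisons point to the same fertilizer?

Clay: Blend 3 41/90 = 45.6%, Blend 1 40/113 = 35.4% → Blend 3
Loam: Blend 3 5/13 = 38.5%, Blend 1 5/18 = 27.8% → Blend 3
Sandy soil: Blend 3 226/329 = 68.7%, Blend 1 238/424 = 56.1% → Blend 3
Silt: Blend 3 33/90 = 36.7%, Blend 1 21/47 = 44.7% → Blend 1
Overall: Blend 3 305/522 = 58.4%, Blend 1 304/602 = 50.5% → Blend 3
Neither sweeps: Blend 3 wins 3 of 4 groups, Blend 1 wins 1. Blend 3 wins overall but not every group — no Simpson reversal.

No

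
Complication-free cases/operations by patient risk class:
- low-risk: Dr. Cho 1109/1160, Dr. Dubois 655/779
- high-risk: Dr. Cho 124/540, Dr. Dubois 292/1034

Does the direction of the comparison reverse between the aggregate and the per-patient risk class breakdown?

Low-risk: Dr. Cho 1109/1160 = 95.6%, Dr. Dubois 655/779 = 84.1% → Dr. Cho
High-risk: Dr. Cho 124/540 = 23.0%, Dr. Dubois 292/1034 = 28.2% → Dr. Dubois
Overall: Dr. Cho 1233/1700 = 72.5%, Dr. Dubois 947/1813 = 52.2% → Dr. Cho
Neither sweeps: Dr. Cho wins 1 of 2 groups, Dr. Dubois wins 1. Dr. Cho wins overall but not every group — no Simpson reversal.

No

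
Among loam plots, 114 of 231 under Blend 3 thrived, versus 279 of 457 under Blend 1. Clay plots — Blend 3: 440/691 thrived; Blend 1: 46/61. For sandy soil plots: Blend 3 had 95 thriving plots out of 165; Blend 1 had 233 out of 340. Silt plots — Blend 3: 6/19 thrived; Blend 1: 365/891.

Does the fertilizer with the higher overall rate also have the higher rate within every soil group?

Loam: Blend 3 114/231 = 49.4%, Blend 1 279/457 = 61.1% → Blend 1
Clay: Blend 3 440/691 = 63.7%, Blend 1 46/61 = 75.4% → Blend 1
Sandy soil: Blend 3 95/165 = 57.6%, Blend 1 233/340 = 68.5% → Blend 1
Silt: Blend 3 6/19 = 31.6%, Blend 1 365/891 = 41.0% → Blend 1
Overall: Blend 3 655/1106 = 59.2%, Blend 1 923/1749 = 52.8% → Blend 3
Blend 1 wins each soil group but Blend 3 wins overall — the comparison reverses. Blend 1's plots skew toward silt, which has a lower base rate.

No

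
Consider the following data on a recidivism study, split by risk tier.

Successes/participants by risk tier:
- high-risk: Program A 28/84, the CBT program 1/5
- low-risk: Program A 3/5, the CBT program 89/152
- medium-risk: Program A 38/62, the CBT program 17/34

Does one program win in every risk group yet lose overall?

High-risk: Program A 28/84 = 33.3%, the CBT program 1/5 = 20.0% → Program A
Low-risk: Program A 3/5 = 60.0%, the CBT program 89/152 = 58.6% → Program A
Medium-risk: Program A 38/62 = 61.3%, the CBT program 17/34 = 50.0% → Program A
Overall: Program A 69/151 = 45.7%, the CBT program 107/191 = 56.0% → the CBT program
Program A wins each risk group but the CBT program wins overall — the comparison reverses. Program A's participants skew toward high-risk, which has a lower base rate.

Yes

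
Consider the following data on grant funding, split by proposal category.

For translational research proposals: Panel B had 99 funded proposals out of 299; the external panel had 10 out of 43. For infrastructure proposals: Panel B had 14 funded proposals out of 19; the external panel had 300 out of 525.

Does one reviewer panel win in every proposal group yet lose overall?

Yes

Translational research: Panel B 99/299 = 33.1%, the external panel 10/43 = 23.3% → Panel B
Infrastructure: Panel B 14/19 = 73.7%, the external panel 300/525 = 57.1% → Panel B
Overall: Panel B 113/318 = 35.5%, the external panel 310/568 = 54.6% → the external panel
Panel B wins each proposal group but the external panel wins overall — the comparison reverses. Panel B's proposals skew toward translational research, which has a lower base rate.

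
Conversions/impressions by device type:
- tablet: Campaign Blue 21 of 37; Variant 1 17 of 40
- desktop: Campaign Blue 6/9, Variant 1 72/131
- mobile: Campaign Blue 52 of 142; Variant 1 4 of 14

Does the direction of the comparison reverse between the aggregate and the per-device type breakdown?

Yes

Tablet: Campaign Blue 21/37 = 56.8%, Variant 1 17/40 = 42.5% → Campaign Blue
Desktop: Campaign Blue 6/9 = 66.7%, Variant 1 72/131 = 55.0% → Campaign Blue
Mobile: Campaign Blue 52/142 = 36.6%, Variant 1 4/14 = 28.6% → Campaign Blue
Overall: Campaign Blue 79/188 = 42.0%, Variant 1 93/185 = 50.3% → Variant 1
Campaign Blue wins each device group but Variant 1 wins overall — the comparison reverses. Campaign Blue's impressions skew toward mobile, which has a lower base rate.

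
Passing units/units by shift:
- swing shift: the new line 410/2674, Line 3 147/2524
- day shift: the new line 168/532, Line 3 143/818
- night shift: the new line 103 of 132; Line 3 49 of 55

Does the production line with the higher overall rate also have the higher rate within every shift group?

Swing shift: the new line 410/2674 = 15.3%, Line 3 147/2524 = 5.8% → the new line
Day shift: the new line 168/532 = 31.6%, Line 3 143/818 = 17.5% → the new line
Night shift: the new line 103/132 = 78.0%, Line 3 49/55 = 89.1% → Line 3
Overall: the new line 681/3338 = 20.4%, Line 3 339/3397 = 10.0% → the new line
Neither sweeps: the new line wins 2 of 3 groups, Line 3 wins 1. The new line wins overall but not every group — no Simpson reversal.

No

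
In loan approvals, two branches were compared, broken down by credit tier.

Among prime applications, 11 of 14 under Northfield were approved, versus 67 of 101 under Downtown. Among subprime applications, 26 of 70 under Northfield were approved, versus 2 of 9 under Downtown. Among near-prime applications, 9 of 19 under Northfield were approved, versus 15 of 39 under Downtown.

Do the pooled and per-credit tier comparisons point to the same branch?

Prime: Northfield 11/14 = 78.6%, Downtown 67/101 = 66.3% → Northfield
Subprime: Northfield 26/70 = 37.1%, Downtown 2/9 = 22.2% → Northfield
Near-prime: Northfield 9/19 = 47.4%, Downtown 15/39 = 38.5% → Northfield
Overall: Northfield 46/103 = 44.7%, Downtown 84/149 = 56.4% → Downtown
Northfield wins each credit group but Downtown wins overall — the comparison reverses. Northfield's applications skew toward subprime, which has a lower base rate.

No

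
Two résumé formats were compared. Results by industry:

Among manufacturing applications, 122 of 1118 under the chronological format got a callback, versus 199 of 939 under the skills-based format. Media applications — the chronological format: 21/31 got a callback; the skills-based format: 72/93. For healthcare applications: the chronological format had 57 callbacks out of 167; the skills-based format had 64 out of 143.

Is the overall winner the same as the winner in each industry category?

Yes

Manufacturing: the chronological format 122/1118 = 10.9%, the skills-based format 199/939 = 21.2% → the skills-based format
Media: the chronological format 21/31 = 67.7%, the skills-based format 72/93 = 77.4% → the skills-based format
Healthcare: the chronological format 57/167 = 34.1%, the skills-based format 64/143 = 44.8% → the skills-based format
Overall: the chronological format 200/1316 = 15.2%, the skills-based format 335/1175 = 28.5% → the skills-based format
The skills-based format wins overall and in every industry group — no reversal.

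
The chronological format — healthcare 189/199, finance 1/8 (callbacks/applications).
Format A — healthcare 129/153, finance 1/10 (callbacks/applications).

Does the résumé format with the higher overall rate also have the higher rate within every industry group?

Healthcare: the chronological format 189/199 = 95.0%, Format A 129/153 = 84.3% → the chronological format
Finance: the chronological format 1/8 = 12.5%, Format A 1/10 = 10.0% → the chronological format
Overall: the chronological format 190/207 = 91.8%, Format A 130/163 = 79.8% → the chronological format
The chronological format wins overall and in every industry group — no reversal.

Yes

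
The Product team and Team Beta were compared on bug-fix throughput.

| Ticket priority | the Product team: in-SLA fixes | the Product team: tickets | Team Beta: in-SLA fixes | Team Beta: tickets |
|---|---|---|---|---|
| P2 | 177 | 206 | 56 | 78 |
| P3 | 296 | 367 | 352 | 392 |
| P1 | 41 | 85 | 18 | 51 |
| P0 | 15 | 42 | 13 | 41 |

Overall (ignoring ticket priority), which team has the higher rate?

Team Beta

P2: the Product team 177/206 = 85.9%, Team Beta 56/78 = 71.8% → the Product team
P3: the Product team 296/367 = 80.7%, Team Beta 352/392 = 89.8% → Team Beta
P1: the Product team 41/85 = 48.2%, Team Beta 18/51 = 35.3% → the Product team
P0: the Product team 15/42 = 35.7%, Team Beta 13/41 = 31.7% → the Product team
Overall: the Product team 529/700 = 75.6%, Team Beta 439/562 = 78.1% → Team Beta
(Neither sweeps every ticket group, but Team Beta has the higher pooled rate.)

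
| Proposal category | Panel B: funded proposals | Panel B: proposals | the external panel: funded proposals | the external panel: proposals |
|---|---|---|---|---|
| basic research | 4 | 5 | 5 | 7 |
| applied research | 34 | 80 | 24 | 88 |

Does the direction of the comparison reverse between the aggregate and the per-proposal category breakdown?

Basic research: Panel B 4/5 = 80.0%, the external panel 5/7 = 71.4% → Panel B
Applied research: Panel B 34/80 = 42.5%, the external panel 24/88 = 27.3% → Panel B
Overall: Panel B 38/85 = 44.7%, the external panel 29/95 = 30.5% → Panel B
Panel B wins overall and in every proposal group — no reversal.

No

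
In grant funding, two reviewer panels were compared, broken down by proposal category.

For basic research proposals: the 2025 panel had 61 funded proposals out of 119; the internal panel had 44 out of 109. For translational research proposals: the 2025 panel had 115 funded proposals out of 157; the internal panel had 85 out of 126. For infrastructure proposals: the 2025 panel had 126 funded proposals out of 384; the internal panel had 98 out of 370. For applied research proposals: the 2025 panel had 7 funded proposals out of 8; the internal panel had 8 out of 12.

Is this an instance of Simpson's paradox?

No

Basic research: the 2025 panel 61/119 = 51.3%, the internal panel 44/109 = 40.4% → the 2025 panel
Translational research: the 2025 panel 115/157 = 73.2%, the internal panel 85/126 = 67.5% → the 2025 panel
Infrastructure: the 2025 panel 126/384 = 32.8%, the internal panel 98/370 = 26.5% → the 2025 panel
Applied research: the 2025 panel 7/8 = 87.5%, the internal panel 8/12 = 66.7% → the 2025 panel
Overall: the 2025 panel 309/668 = 46.3%, the internal panel 235/617 = 38.1% → the 2025 panel
The 2025 panel wins overall and in every proposal group — no reversal.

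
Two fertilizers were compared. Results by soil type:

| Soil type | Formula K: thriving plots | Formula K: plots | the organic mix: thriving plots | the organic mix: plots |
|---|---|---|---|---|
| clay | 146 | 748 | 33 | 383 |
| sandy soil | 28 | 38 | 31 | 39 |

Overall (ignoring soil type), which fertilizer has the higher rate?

Clay: Formula K 146/748 = 19.5%, the organic mix 33/383 = 8.6% → Formula K
Sandy soil: Formula K 28/38 = 73.7%, the organic mix 31/39 = 79.5% → the organic mix
Overall: Formula K 174/786 = 22.1%, the organic mix 64/422 = 15.2% → Formula K
(Neither sweeps every soil group, but Formula K has the higher pooled rate.)

Formula K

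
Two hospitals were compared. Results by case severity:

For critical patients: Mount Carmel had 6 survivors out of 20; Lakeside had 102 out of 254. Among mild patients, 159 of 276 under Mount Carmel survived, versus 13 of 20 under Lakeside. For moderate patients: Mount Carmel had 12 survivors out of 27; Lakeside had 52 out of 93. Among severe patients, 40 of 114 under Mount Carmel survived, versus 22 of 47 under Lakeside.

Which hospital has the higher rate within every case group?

Lakeside

Critical: Mount Carmel 6/20 = 30.0%, Lakeside 102/254 = 40.2% → Lakeside
Mild: Mount Carmel 159/276 = 57.6%, Lakeside 13/20 = 65.0% → Lakeside
Moderate: Mount Carmel 12/27 = 44.4%, Lakeside 52/93 = 55.9% → Lakeside
Severe: Mount Carmel 40/114 = 35.1%, Lakeside 22/47 = 46.8% → Lakeside
Lakeside has the higher rate in all 4 groups.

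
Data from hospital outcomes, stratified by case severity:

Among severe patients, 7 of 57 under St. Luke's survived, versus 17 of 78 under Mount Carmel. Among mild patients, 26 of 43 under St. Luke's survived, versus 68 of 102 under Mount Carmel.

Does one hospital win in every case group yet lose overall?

Severe: St. Luke's 7/57 = 12.3%, Mount Carmel 17/78 = 21.8% → Mount Carmel
Mild: St. Luke's 26/43 = 60.5%, Mount Carmel 68/102 = 66.7% → Mount Carmel
Overall: St. Luke's 33/100 = 33.0%, Mount Carmel 85/180 = 47.2% → Mount Carmel
Mount Carmel wins overall and in every case group — no reversal.

No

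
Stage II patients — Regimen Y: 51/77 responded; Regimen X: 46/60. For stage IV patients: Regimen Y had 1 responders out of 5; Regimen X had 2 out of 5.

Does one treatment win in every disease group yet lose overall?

No

Stage II: Regimen Y 51/77 = 66.2%, Regimen X 46/60 = 76.7% → Regimen X
Stage IV: Regimen Y 1/5 = 20.0%, Regimen X 2/5 = 40.0% → Regimen X
Overall: Regimen Y 52/82 = 63.4%, Regimen X 48/65 = 73.8% → Regimen X
Regimen X wins overall and in every disease group — no reversal.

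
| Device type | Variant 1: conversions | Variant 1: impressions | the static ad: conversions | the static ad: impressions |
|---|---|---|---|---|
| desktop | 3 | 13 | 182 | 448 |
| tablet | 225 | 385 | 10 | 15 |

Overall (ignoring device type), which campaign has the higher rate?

Variant 1

Desktop: Variant 1 3/13 = 23.1%, the static ad 182/448 = 40.6% → the static ad
Tablet: Variant 1 225/385 = 58.4%, the static ad 10/15 = 66.7% → the static ad
Overall: Variant 1 228/398 = 57.3%, the static ad 192/463 = 41.5% → Variant 1
(The static ad wins every device group but Variant 1 wins overall — the static ad's impressions skew toward the low-rate desktop group.)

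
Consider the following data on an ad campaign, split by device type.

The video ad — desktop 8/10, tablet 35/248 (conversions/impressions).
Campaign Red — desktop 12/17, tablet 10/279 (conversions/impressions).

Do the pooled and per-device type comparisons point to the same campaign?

Desktop: the video ad 8/10 = 80.0%, Campaign Red 12/17 = 70.6% → the video ad
Tablet: the video ad 35/248 = 14.1%, Campaign Red 10/279 = 3.6% → the video ad
Overall: the video ad 43/258 = 16.7%, Campaign Red 22/296 = 7.4% → the video ad
The video ad wins overall and in every device group — no reversal.

Yes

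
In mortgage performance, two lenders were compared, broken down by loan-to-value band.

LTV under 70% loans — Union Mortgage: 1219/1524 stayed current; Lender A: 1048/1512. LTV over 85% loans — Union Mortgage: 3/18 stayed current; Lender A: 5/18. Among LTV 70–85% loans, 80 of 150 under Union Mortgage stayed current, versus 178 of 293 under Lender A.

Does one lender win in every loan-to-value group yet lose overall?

No

LTV under 70%: Union Mortgage 1219/1524 = 80.0%, Lender A 1048/1512 = 69.3% → Union Mortgage
LTV over 85%: Union Mortgage 3/18 = 16.7%, Lender A 5/18 = 27.8% → Lender A
LTV 70–85%: Union Mortgage 80/150 = 53.3%, Lender A 178/293 = 60.8% → Lender A
Overall: Union Mortgage 1302/1692 = 77.0%, Lender A 1231/1823 = 67.5% → Union Mortgage
Neither sweeps: Union Mortgage wins 1 of 3 groups, Lender A wins 2. Union Mortgage wins overall but not every group — no Simpson reversal.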